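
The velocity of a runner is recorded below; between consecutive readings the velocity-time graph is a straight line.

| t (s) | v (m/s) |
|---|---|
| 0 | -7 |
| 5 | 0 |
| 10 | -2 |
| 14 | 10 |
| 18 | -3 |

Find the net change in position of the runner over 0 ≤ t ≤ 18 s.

7.5 m

Net displacement equals the area under the velocity-time graph (areas below the axis count negative).
0–5 s: ½(-7 + 0)(5) = -17.5 m
5–10 s: ½(0 + -2)(5) = -5 m
10–14 s: ½(-2 + 10)(4) = 16 m
14–18 s: ½(10 + -3)(4) = 14 m
Net displacement = 7.5 m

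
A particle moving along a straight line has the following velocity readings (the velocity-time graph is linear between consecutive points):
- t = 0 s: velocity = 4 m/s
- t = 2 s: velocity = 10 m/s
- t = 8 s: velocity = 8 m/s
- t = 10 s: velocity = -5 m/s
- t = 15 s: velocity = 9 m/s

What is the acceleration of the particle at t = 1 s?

3 m/s²

Acceleration is the slope of the v-t graph on 0–2 s: (10 − 4)/(2 − 0) = 3 m/s².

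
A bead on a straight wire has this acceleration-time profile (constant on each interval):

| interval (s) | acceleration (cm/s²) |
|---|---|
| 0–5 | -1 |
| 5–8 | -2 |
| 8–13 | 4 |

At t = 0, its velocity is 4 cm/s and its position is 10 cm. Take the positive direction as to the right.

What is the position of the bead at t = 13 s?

20.5 cm

On each constant-a segment, Δv = aΔt and Δx = v₀Δt + ½aΔt²; chain segment to segment.
0–5 s: v starts 4 cm/s; Δx = 4·5 + ½·-1·5² = 7.5 cm; v ends -1 cm/s.
5–8 s: v starts -1 cm/s; Δx = -1·3 + ½·-2·3² = -12 cm; v ends -7 cm/s.
8–13 s: v starts -7 cm/s; Δx = -7·5 + ½·4·5² = 15 cm; v ends 13 cm/s.
x(13) = 10 + Σ Δx = 20.5 cm.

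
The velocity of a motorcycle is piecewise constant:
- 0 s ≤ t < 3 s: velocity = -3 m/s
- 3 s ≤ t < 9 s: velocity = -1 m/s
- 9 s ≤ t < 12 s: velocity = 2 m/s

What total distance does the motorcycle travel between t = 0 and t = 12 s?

21 m

Total distance travelled is ∫|v| dt — sum the magnitudes of each area piece.
0–3 s: |-3| × 3 = 9 m
3–9 s: |-1| × 6 = 6 m
9–12 s: |2| × 3 = 6 m
Total distance = 21 m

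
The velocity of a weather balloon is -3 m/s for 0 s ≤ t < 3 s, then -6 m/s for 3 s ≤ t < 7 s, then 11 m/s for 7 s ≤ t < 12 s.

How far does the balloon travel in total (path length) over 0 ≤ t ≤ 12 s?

Total distance travelled is ∫|v| dt — sum the magnitudes of each area piece.
0–3 s: |-3| × 3 = 9 m
3–7 s: |-6| × 4 = 24 m
7–12 s: |11| × 5 = 55 m
Total distance = 88 m

88 m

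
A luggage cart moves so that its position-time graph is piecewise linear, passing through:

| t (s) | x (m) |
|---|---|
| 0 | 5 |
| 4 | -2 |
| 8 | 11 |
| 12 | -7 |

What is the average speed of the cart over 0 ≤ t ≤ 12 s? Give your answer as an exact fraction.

Average speed = (total path length)/(elapsed time); on a piecewise-linear x-t graph the path length is Σ|Δx|.
0–4 s: |Δx| = |-2 − 5| = 7 m
4–8 s: |Δx| = |11 − -2| = 13 m
8–12 s: |Δx| = |-7 − 11| = 18 m
Total path = 38 m; average speed = 38/12 = 19/6 m/s.

19/6 m/s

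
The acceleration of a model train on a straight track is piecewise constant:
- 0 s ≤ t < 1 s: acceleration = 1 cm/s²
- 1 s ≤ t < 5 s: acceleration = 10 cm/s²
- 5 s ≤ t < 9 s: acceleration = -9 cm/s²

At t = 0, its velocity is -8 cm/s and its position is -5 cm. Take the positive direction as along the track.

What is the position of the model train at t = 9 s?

99.5 cm

On each constant-a segment, Δv = aΔt and Δx = v₀Δt + ½aΔt²; chain segment to segment.
0–1 s: v starts -8 cm/s; Δx = -8·1 + ½·1·1² = -7.5 cm; v ends -7 cm/s.
1–5 s: v starts -7 cm/s; Δx = -7·4 + ½·10·4² = 52 cm; v ends 33 cm/s.
5–9 s: v starts 33 cm/s; Δx = 33·4 + ½·-9·4² = 60 cm; v ends -3 cm/s.
x(9) = -5 + Σ Δx = 99.5 cm.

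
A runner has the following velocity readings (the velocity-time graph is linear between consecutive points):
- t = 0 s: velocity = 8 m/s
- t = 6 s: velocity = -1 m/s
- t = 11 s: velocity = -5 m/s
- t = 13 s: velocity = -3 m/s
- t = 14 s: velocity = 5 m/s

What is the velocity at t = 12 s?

-4 m/s

On 11–13 s the graph is linear from -5 to -3 m/s: v(12) = -5 + (-3 − -5)·(12 − 11)/(13 − 11) = -4 m/s.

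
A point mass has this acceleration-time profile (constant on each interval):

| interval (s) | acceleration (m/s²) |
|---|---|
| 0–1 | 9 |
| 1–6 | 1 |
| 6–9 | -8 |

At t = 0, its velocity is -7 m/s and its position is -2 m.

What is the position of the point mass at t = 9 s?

On each constant-a segment, Δv = aΔt and Δx = v₀Δt + ½aΔt²; chain segment to segment.
0–1 s: v starts -7 m/s; Δx = -7·1 + ½·9·1² = -2.5 m; v ends 2 m/s.
1–6 s: v starts 2 m/s; Δx = 2·5 + ½·1·5² = 22.5 m; v ends 7 m/s.
6–9 s: v starts 7 m/s; Δx = 7·3 + ½·-8·3² = -15 m; v ends -17 m/s.
x(9) = -2 + Σ Δx = 3 m.

3 m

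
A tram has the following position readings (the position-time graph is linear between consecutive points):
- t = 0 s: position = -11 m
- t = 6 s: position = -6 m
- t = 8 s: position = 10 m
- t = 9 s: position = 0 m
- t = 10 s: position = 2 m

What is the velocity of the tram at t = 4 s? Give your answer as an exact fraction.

Velocity is the slope of the x-t graph on 0–6 s: (-6 − -11)/(6 − 0) = 5/6 m/s.

5/6 m/s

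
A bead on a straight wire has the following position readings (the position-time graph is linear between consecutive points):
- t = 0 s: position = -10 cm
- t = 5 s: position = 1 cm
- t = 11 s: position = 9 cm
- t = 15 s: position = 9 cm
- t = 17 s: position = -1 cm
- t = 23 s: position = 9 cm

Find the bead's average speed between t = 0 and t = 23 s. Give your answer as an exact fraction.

39/23 cm/s

Average speed = (total path length)/(elapsed time); on a piecewise-linear x-t graph the path length is Σ|Δx|.
0–5 s: |Δx| = |1 − -10| = 11 cm
5–11 s: |Δx| = |9 − 1| = 8 cm
11–15 s: |Δx| = |9 − 9| = 0 cm
15–17 s: |Δx| = |-1 − 9| = 10 cm
17–23 s: |Δx| = |9 − -1| = 10 cm
Total path = 39 cm; average speed = 39/23 = 39/23 cm/s.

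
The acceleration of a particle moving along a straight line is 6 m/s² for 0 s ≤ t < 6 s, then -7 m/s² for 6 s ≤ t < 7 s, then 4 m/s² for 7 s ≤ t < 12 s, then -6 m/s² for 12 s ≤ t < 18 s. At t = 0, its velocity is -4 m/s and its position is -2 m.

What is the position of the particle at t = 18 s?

On each constant-a segment, Δv = aΔt and Δx = v₀Δt + ½aΔt²; chain segment to segment.
0–6 s: v starts -4 m/s; Δx = -4·6 + ½·6·6² = 84 m; v ends 32 m/s.
6–7 s: v starts 32 m/s; Δx = 32·1 + ½·-7·1² = 28.5 m; v ends 25 m/s.
7–12 s: v starts 25 m/s; Δx = 25·5 + ½·4·5² = 175 m; v ends 45 m/s.
12–18 s: v starts 45 m/s; Δx = 45·6 + ½·-6·6² = 162 m; v ends 9 m/s.
x(18) = -2 + Σ Δx = 447.5 m.

447.5 m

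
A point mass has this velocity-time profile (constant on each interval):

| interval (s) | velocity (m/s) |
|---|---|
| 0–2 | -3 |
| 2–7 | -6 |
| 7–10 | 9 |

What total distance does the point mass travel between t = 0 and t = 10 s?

63 m

Total distance travelled is ∫|v| dt — sum the magnitudes of each area piece.
0–2 s: |-3| × 2 = 6 m
2–7 s: |-6| × 5 = 30 m
7–10 s: |9| × 3 = 27 m
Total distance = 63 m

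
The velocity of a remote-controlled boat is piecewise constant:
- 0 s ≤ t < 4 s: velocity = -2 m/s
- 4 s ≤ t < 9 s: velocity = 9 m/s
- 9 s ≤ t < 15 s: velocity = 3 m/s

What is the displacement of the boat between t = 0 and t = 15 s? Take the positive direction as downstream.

55 m

Displacement is the signed area under the v-t curve.
0–4 s: -2 × 4 = -8 m
4–9 s: 9 × 5 = 45 m
9–15 s: 3 × 6 = 18 m
Net displacement = 55 m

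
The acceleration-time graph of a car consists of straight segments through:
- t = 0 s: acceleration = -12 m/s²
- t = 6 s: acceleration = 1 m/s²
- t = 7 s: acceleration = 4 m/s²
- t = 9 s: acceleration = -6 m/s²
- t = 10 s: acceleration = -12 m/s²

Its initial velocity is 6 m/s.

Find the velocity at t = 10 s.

-35.5 m/s

Δv equals the area under the a-t graph; then v = v₀ + Δv.
0–6 s: ½(-12 + 1)(6) = -33 m/s
6–7 s: ½(1 + 4)(1) = 2.5 m/s
7–9 s: ½(4 + -6)(2) = -2 m/s
9–10 s: ½(-6 + -12)(1) = -9 m/s
Δv = -41.5 m/s, so v(10) = 6 + (-41.5) = -35.5 m/s.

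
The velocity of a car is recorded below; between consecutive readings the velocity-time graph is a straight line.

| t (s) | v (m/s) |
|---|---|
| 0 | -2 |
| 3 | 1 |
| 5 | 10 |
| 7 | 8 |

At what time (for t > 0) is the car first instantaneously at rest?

v changes sign on 0–3 s (from -2 to 1); the graph is linear there, so v = 0 at t = 0 + (2)·(3 − 0)/(1 − -2) = 2 s.

t = 2 s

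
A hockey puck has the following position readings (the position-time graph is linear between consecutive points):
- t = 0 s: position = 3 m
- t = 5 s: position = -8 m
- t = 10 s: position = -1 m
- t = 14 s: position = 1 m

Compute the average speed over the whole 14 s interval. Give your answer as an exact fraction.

Average speed = (total path length)/(elapsed time); on a piecewise-linear x-t graph the path length is Σ|Δx|.
0–5 s: |Δx| = |-8 − 3| = 11 m
5–10 s: |Δx| = |-1 − -8| = 7 m
10–14 s: |Δx| = |1 − -1| = 2 m
Total path = 20 m; average speed = 20/14 = 10/7 m/s.

10/7 m/s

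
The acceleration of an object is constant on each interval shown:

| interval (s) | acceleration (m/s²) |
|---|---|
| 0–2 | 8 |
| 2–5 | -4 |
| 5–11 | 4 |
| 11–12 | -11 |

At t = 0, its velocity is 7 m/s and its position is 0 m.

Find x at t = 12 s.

248.5 m

On each constant-a segment, Δv = aΔt and Δx = v₀Δt + ½aΔt²; chain segment to segment.
0–2 s: v starts 7 m/s; Δx = 7·2 + ½·8·2² = 30 m; v ends 23 m/s.
2–5 s: v starts 23 m/s; Δx = 23·3 + ½·-4·3² = 51 m; v ends 11 m/s.
5–11 s: v starts 11 m/s; Δx = 11·6 + ½·4·6² = 138 m; v ends 35 m/s.
11–12 s: v starts 35 m/s; Δx = 35·1 + ½·-11·1² = 29.5 m; v ends 24 m/s.
x(12) = 0 + Σ Δx = 248.5 m.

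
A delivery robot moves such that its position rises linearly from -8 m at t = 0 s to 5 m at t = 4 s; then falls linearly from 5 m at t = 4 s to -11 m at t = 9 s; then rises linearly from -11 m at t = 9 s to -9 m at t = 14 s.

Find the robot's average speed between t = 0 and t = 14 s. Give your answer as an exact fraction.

31/14 m/s

Average speed = (total path length)/(elapsed time); on a piecewise-linear x-t graph the path length is Σ|Δx|.
0–4 s: |Δx| = |5 − -8| = 13 m
4–9 s: |Δx| = |-11 − 5| = 16 m
9–14 s: |Δx| = |-9 − -11| = 2 m
Total path = 31 m; average speed = 31/14 = 31/14 m/s.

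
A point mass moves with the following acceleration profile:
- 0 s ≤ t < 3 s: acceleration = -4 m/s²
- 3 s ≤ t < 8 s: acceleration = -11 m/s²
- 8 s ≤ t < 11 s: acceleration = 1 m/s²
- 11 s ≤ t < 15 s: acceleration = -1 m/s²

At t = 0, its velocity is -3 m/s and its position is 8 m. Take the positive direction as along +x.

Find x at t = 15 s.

On each constant-a segment, Δv = aΔt and Δx = v₀Δt + ½aΔt²; chain segment to segment.
0–3 s: v starts -3 m/s; Δx = -3·3 + ½·-4·3² = -27 m; v ends -15 m/s.
3–8 s: v starts -15 m/s; Δx = -15·5 + ½·-11·5² = -212.5 m; v ends -70 m/s.
8–11 s: v starts -70 m/s; Δx = -70·3 + ½·1·3² = -205.5 m; v ends -67 m/s.
11–15 s: v starts -67 m/s; Δx = -67·4 + ½·-1·4² = -276 m; v ends -71 m/s.
x(15) = 8 + Σ Δx = -713 m.

-713 m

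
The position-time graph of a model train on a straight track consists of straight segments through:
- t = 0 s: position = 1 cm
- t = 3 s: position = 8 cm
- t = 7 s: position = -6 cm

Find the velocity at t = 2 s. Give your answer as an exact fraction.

7/3 cm/s

Velocity is the slope of the x-t graph on 0–3 s: (8 − 1)/(3 − 0) = 7/3 cm/s.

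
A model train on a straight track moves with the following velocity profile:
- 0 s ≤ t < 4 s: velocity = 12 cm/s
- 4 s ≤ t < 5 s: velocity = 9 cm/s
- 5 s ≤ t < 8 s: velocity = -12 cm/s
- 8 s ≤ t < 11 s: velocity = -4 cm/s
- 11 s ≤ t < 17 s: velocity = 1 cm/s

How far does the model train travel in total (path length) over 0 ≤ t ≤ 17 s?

111 cm

Total distance travelled is ∫|v| dt — sum the magnitudes of each area piece.
0–4 s: |12| × 4 = 48 cm
4–5 s: |9| × 1 = 9 cm
5–8 s: |-12| × 3 = 36 cm
8–11 s: |-4| × 3 = 12 cm
11–17 s: |1| × 6 = 6 cm
Total distance = 111 cm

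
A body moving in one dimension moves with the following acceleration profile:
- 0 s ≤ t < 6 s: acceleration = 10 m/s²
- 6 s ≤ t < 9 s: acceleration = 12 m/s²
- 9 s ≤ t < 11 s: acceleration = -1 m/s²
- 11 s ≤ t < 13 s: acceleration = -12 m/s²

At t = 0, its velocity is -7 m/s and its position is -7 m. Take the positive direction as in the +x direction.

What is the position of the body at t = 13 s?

On each constant-a segment, Δv = aΔt and Δx = v₀Δt + ½aΔt²; chain segment to segment.
0–6 s: v starts -7 m/s; Δx = -7·6 + ½·10·6² = 138 m; v ends 53 m/s.
6–9 s: v starts 53 m/s; Δx = 53·3 + ½·12·3² = 213 m; v ends 89 m/s.
9–11 s: v starts 89 m/s; Δx = 89·2 + ½·-1·2² = 176 m; v ends 87 m/s.
11–13 s: v starts 87 m/s; Δx = 87·2 + ½·-12·2² = 150 m; v ends 63 m/s.
x(13) = -7 + Σ Δx = 670 m.

670 m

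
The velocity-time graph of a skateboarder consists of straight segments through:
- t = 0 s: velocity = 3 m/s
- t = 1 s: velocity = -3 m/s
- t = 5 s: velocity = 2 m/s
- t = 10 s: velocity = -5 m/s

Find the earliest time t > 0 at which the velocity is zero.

v changes sign on 0–1 s (from 3 to -3); the graph is linear there, so v = 0 at t = 0 + (-3)·(1 − 0)/(-3 − 3) = 0.5 s.

t = 0.5 s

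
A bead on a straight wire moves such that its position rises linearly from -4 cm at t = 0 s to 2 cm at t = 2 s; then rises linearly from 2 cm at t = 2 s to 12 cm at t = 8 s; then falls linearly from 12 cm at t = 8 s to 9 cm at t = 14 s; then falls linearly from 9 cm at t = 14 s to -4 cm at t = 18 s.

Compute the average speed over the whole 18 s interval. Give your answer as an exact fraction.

Average speed = (total path length)/(elapsed time); on a piecewise-linear x-t graph the path length is Σ|Δx|.
0–2 s: |Δx| = |2 − -4| = 6 cm
2–8 s: |Δx| = |12 − 2| = 10 cm
8–14 s: |Δx| = |9 − 12| = 3 cm
14–18 s: |Δx| = |-4 − 9| = 13 cm
Total path = 32 cm; average speed = 32/18 = 16/9 cm/s.

16/9 cm/s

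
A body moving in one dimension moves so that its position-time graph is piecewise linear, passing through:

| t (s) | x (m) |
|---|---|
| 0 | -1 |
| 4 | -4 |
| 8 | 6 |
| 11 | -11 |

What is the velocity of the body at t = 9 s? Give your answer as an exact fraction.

-17/3 m/s

Velocity is the slope of the x-t graph on 8–11 s: (-11 − 6)/(11 − 8) = -17/3 m/s.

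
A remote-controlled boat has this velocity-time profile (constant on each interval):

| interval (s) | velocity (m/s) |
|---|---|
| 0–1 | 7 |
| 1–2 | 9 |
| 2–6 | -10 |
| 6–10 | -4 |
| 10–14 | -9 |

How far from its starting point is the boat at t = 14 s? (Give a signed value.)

Displacement is the signed area under the v-t curve.
0–1 s: 7 × 1 = 7 m
1–2 s: 9 × 1 = 9 m
2–6 s: -10 × 4 = -40 m
6–10 s: -4 × 4 = -16 m
10–14 s: -9 × 4 = -36 m
Net displacement = -76 m

-76 m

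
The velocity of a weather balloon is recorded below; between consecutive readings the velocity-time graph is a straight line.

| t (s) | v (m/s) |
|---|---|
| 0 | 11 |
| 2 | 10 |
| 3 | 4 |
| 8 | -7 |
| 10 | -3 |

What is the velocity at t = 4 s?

On 3–8 s the graph is linear from 4 to -7 m/s: v(4) = 4 + (-7 − 4)·(4 − 3)/(8 − 3) = 1.8 m/s.

1.8 m/s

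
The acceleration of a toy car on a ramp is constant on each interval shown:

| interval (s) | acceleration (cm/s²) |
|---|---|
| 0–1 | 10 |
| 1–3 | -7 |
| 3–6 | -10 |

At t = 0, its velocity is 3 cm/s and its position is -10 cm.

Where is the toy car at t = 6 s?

On each constant-a segment, Δv = aΔt and Δx = v₀Δt + ½aΔt²; chain segment to segment.
0–1 s: v starts 3 cm/s; Δx = 3·1 + ½·10·1² = 8 cm; v ends 13 cm/s.
1–3 s: v starts 13 cm/s; Δx = 13·2 + ½·-7·2² = 12 cm; v ends -1 cm/s.
3–6 s: v starts -1 cm/s; Δx = -1·3 + ½·-10·3² = -48 cm; v ends -31 cm/s.
x(6) = -10 + Σ Δx = -38 cm.

-38 cm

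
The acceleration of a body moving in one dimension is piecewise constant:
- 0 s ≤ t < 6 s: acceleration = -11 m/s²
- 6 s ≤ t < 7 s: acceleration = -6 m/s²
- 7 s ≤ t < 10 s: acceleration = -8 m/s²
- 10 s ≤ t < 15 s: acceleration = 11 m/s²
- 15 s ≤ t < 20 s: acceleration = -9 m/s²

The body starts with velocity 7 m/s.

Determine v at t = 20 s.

-79 m/s

Δv equals the area under the a-t graph; then v = v₀ + Δv.
0–6 s: -11 × 6 = -66 m/s
6–7 s: -6 × 1 = -6 m/s
7–10 s: -8 × 3 = -24 m/s
10–15 s: 11 × 5 = 55 m/s
15–20 s: -9 × 5 = -45 m/s
Δv = -86 m/s, so v(20) = 7 + (-86) = -79 m/s.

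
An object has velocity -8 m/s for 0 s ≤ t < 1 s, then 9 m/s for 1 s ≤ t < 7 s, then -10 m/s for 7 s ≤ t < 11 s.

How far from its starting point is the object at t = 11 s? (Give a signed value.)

Displacement is the signed area under the v-t curve.
0–1 s: -8 × 1 = -8 m
1–7 s: 9 × 6 = 54 m
7–11 s: -10 × 4 = -40 m
Net displacement = 6 m

6 m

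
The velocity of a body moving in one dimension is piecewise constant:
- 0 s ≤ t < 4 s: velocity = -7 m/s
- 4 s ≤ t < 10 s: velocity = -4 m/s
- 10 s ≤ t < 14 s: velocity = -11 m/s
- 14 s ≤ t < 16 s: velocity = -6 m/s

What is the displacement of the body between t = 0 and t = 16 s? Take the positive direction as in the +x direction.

-108 m

Net displacement equals the area under the velocity-time graph (areas below the axis count negative).
0–4 s: -7 × 4 = -28 m
4–10 s: -4 × 6 = -24 m
10–14 s: -11 × 4 = -44 m
14–16 s: -6 × 2 = -12 m
Net displacement = -108 m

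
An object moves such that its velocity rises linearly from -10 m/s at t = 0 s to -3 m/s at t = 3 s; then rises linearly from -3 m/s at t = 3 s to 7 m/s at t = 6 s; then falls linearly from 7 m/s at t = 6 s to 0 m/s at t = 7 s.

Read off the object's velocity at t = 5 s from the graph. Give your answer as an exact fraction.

On 3–6 s the graph is linear from -3 to 7 m/s: v(5) = -3 + (7 − -3)·(5 − 3)/(6 − 3) = 11/3 m/s.

11/3 m/s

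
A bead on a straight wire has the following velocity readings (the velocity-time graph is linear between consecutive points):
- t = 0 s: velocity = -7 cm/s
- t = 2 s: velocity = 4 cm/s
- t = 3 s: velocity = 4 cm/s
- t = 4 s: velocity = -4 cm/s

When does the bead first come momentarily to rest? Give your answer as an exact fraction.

t = 14/11 s

v changes sign on 0–2 s (from -7 to 4); the graph is linear there, so v = 0 at t = 0 + (7)·(2 − 0)/(4 − -7) = 14/11 s.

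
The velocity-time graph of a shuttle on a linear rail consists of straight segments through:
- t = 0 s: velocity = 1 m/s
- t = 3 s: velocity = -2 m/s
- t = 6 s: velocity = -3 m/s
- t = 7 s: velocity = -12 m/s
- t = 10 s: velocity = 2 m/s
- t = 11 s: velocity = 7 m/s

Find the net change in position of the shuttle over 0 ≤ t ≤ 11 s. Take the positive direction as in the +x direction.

Net displacement equals the area under the velocity-time graph (areas below the axis count negative).
0–3 s: ½(1 + -2)(3) = -1.5 m
3–6 s: ½(-2 + -3)(3) = -7.5 m
6–7 s: ½(-3 + -12)(1) = -7.5 m
7–10 s: ½(-12 + 2)(3) = -15 m
10–11 s: ½(2 + 7)(1) = 4.5 m
Net displacement = -27 m

-27 m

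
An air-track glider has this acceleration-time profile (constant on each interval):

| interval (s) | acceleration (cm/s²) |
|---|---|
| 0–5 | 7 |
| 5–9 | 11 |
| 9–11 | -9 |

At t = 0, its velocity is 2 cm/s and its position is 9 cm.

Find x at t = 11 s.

On each constant-a segment, Δv = aΔt and Δx = v₀Δt + ½aΔt²; chain segment to segment.
0–5 s: v starts 2 cm/s; Δx = 2·5 + ½·7·5² = 97.5 cm; v ends 37 cm/s.
5–9 s: v starts 37 cm/s; Δx = 37·4 + ½·11·4² = 236 cm; v ends 81 cm/s.
9–11 s: v starts 81 cm/s; Δx = 81·2 + ½·-9·2² = 144 cm; v ends 63 cm/s.
x(11) = 9 + Σ Δx = 486.5 cm.

486.5 cm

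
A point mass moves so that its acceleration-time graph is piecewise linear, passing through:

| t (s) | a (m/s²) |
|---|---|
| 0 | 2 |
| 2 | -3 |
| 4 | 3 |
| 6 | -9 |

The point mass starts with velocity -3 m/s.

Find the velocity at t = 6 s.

Δv equals the area under the a-t graph; then v = v₀ + Δv.
0–2 s: ½(2 + -3)(2) = -1 m/s
2–4 s: ½(-3 + 3)(2) = 0 m/s
4–6 s: ½(3 + -9)(2) = -6 m/s
Δv = -7 m/s, so v(6) = -3 + (-7) = -10 m/s.

-10 m/s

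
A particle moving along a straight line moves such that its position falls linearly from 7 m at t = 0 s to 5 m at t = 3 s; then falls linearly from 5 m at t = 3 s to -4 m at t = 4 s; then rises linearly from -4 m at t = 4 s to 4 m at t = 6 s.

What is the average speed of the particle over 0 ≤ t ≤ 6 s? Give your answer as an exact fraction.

19/6 m/s

Average speed = (total path length)/(elapsed time); on a piecewise-linear x-t graph the path length is Σ|Δx|.
0–3 s: |Δx| = |5 − 7| = 2 m
3–4 s: |Δx| = |-4 − 5| = 9 m
4–6 s: |Δx| = |4 − -4| = 8 m
Total path = 19 m; average speed = 19/6 = 19/6 m/s.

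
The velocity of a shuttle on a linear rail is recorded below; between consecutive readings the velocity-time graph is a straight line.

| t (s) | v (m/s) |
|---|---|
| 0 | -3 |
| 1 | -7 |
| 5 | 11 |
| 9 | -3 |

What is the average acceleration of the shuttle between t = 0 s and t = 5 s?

2.8 m/s²

Average acceleration = Δv/Δt = (11 − -3)/(5 − 0) = 2.8 m/s².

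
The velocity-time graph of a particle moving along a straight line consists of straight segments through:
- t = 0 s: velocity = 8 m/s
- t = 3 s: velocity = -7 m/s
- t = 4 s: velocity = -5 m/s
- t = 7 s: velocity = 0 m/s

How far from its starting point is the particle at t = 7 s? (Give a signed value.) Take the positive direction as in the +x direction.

-12 m

Displacement is the signed area under the v-t curve.
0–3 s: ½(8 + -7)(3) = 1.5 m
3–4 s: ½(-7 + -5)(1) = -6 m
4–7 s: ½(-5 + 0)(3) = -7.5 m
Net displacement = -12 m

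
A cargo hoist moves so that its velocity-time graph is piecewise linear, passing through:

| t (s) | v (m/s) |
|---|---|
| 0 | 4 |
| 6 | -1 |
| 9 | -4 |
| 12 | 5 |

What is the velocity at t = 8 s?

On 6–9 s the graph is linear from -1 to -4 m/s: v(8) = -1 + (-4 − -1)·(8 − 6)/(9 − 6) = -3 m/s.

-3 m/s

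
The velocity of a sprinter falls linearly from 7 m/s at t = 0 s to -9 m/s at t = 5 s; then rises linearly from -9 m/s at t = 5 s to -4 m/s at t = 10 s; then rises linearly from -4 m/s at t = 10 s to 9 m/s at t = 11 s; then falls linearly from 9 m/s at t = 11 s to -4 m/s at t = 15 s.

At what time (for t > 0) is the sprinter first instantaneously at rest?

v changes sign on 0–5 s (from 7 to -9); the graph is linear there, so v = 0 at t = 0 + (-7)·(5 − 0)/(-9 − 7) = 2.1875 s.

t = 2.1875 s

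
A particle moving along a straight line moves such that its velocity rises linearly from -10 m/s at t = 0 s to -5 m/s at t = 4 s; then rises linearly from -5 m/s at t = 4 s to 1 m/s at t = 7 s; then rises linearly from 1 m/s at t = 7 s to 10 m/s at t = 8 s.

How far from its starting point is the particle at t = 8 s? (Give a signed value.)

-30.5 m

Net displacement equals the area under the velocity-time graph (areas below the axis count negative).
0–4 s: ½(-10 + -5)(4) = -30 m
4–7 s: ½(-5 + 1)(3) = -6 m
7–8 s: ½(1 + 10)(1) = 5.5 m
Net displacement = -30.5 m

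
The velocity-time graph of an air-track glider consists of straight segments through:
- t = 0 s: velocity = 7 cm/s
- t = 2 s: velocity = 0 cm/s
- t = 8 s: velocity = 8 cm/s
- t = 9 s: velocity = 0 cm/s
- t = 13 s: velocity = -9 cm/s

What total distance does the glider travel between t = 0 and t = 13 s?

53 cm

Distance (not displacement) is the total path length: add the absolute areas under v-t.
0–2 s: |½(7 + 0)(2)| = 7 cm
2–8 s: |½(0 + 8)(6)| = 24 cm
8–9 s: |½(8 + 0)(1)| = 4 cm
9–13 s: |½(0 + -9)(4)| = 18 cm
Total distance = 53 cm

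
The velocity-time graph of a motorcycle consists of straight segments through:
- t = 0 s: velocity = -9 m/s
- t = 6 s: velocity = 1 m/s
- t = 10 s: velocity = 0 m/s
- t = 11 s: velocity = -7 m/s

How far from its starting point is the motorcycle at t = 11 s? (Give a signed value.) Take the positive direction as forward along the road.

Net displacement equals the area under the velocity-time graph (areas below the axis count negative).
0–6 s: ½(-9 + 1)(6) = -24 m
6–10 s: ½(1 + 0)(4) = 2 m
10–11 s: ½(0 + -7)(1) = -3.5 m
Net displacement = -25.5 m

-25.5 m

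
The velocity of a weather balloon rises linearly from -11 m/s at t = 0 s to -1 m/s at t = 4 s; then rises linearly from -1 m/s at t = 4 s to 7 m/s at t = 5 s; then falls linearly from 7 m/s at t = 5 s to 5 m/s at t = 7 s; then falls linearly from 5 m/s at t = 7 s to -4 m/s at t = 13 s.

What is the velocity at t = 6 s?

6 m/s

On 5–7 s the graph is linear from 7 to 5 m/s: v(6) = 7 + (5 − 7)·(6 − 5)/(7 − 5) = 6 m/s.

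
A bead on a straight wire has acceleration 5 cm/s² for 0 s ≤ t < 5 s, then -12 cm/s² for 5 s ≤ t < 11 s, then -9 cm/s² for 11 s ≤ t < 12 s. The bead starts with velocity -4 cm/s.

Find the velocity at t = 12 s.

Δv equals the area under the a-t graph; then v = v₀ + Δv.
0–5 s: 5 × 5 = 25 cm/s
5–11 s: -12 × 6 = -72 cm/s
11–12 s: -9 × 1 = -9 cm/s
Δv = -56 cm/s, so v(12) = -4 + (-56) = -60 cm/s.

-60 cm/s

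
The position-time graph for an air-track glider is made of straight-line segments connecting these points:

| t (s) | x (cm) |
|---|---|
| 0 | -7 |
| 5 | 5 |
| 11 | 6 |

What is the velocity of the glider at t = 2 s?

2.4 cm/s

Velocity is the slope of the x-t graph on 0–5 s: (5 − -7)/(5 − 0) = 2.4 cm/s.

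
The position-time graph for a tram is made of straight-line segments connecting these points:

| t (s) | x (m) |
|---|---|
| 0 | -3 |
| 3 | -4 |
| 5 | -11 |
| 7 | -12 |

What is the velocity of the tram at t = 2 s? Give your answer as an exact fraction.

Velocity is the slope of the x-t graph on 0–3 s: (-4 − -3)/(3 − 0) = -1/3 m/s.

-1/3 m/s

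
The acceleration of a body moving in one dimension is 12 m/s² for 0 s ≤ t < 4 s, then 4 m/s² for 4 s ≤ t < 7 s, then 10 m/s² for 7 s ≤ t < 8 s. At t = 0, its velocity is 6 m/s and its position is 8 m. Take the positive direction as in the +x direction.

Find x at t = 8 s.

379 m

On each constant-a segment, Δv = aΔt and Δx = v₀Δt + ½aΔt²; chain segment to segment.
0–4 s: v starts 6 m/s; Δx = 6·4 + ½·12·4² = 120 m; v ends 54 m/s.
4–7 s: v starts 54 m/s; Δx = 54·3 + ½·4·3² = 180 m; v ends 66 m/s.
7–8 s: v starts 66 m/s; Δx = 66·1 + ½·10·1² = 71 m; v ends 76 m/s.
x(8) = 8 + Σ Δx = 379 m.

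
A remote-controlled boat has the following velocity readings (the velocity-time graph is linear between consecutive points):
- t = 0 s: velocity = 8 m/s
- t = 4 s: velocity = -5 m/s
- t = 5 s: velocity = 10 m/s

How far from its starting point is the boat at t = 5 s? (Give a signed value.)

8.5 m

Net displacement equals the area under the velocity-time graph (areas below the axis count negative).
0–4 s: ½(8 + -5)(4) = 6 m
4–5 s: ½(-5 + 10)(1) = 2.5 m
Net displacement = 8.5 m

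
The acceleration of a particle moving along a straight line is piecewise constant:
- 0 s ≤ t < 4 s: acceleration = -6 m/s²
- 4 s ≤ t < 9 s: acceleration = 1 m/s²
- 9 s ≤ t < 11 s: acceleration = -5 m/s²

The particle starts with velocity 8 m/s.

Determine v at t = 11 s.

-21 m/s

Δv equals the area under the a-t graph; then v = v₀ + Δv.
0–4 s: -6 × 4 = -24 m/s
4–9 s: 1 × 5 = 5 m/s
9–11 s: -5 × 2 = -10 m/s
Δv = -29 m/s, so v(11) = 8 + (-29) = -21 m/s.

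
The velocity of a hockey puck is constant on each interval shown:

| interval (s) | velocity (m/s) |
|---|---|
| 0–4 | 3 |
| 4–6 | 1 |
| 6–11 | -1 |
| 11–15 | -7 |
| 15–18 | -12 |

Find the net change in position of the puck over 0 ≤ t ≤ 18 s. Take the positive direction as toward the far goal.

-55 m

Net displacement equals the area under the velocity-time graph (areas below the axis count negative).
0–4 s: 3 × 4 = 12 m
4–6 s: 1 × 2 = 2 m
6–11 s: -1 × 5 = -5 m
11–15 s: -7 × 4 = -28 m
15–18 s: -12 × 3 = -36 m
Net displacement = -55 m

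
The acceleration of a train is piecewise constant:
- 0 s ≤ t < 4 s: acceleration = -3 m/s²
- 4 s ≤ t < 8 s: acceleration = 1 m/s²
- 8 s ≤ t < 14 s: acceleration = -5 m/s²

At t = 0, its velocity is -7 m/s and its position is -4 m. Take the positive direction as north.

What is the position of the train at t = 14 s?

On each constant-a segment, Δv = aΔt and Δx = v₀Δt + ½aΔt²; chain segment to segment.
0–4 s: v starts -7 m/s; Δx = -7·4 + ½·-3·4² = -52 m; v ends -19 m/s.
4–8 s: v starts -19 m/s; Δx = -19·4 + ½·1·4² = -68 m; v ends -15 m/s.
8–14 s: v starts -15 m/s; Δx = -15·6 + ½·-5·6² = -180 m; v ends -45 m/s.
x(14) = -4 + Σ Δx = -304 m.

-304 m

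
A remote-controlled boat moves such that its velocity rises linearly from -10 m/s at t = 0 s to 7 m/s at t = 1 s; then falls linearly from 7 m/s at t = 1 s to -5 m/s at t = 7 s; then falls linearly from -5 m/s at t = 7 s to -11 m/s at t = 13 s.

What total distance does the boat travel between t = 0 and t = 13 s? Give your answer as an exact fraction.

1205/17 m

Distance (not displacement) is the total path length: add the absolute areas under v-t.
0–1 s: v = 0 at t = 10/17 s; triangle areas 50/17 + 49/34 = 149/34 m
1–7 s: v = 0 at t = 4.5 s; triangle areas 12.25 + 6.25 = 18.5 m
7–13 s: |½(-5 + -11)(6)| = 48 m
Total distance = 1205/17 m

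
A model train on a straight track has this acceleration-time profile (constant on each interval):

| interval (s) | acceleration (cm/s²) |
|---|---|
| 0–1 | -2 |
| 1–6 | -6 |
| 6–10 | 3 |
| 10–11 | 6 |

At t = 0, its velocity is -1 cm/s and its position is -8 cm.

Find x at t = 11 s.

-226 cm

On each constant-a segment, Δv = aΔt and Δx = v₀Δt + ½aΔt²; chain segment to segment.
0–1 s: v starts -1 cm/s; Δx = -1·1 + ½·-2·1² = -2 cm; v ends -3 cm/s.
1–6 s: v starts -3 cm/s; Δx = -3·5 + ½·-6·5² = -90 cm; v ends -33 cm/s.
6–10 s: v starts -33 cm/s; Δx = -33·4 + ½·3·4² = -108 cm; v ends -21 cm/s.
10–11 s: v starts -21 cm/s; Δx = -21·1 + ½·6·1² = -18 cm; v ends -15 cm/s.
x(11) = -8 + Σ Δx = -226 cm.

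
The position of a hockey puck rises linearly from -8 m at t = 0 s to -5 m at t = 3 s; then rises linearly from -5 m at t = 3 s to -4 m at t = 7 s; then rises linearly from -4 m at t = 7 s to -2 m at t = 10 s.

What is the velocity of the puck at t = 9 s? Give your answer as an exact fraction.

Velocity is the slope of the x-t graph on 7–10 s: (-2 − -4)/(10 − 7) = 2/3 m/s.

2/3 m/s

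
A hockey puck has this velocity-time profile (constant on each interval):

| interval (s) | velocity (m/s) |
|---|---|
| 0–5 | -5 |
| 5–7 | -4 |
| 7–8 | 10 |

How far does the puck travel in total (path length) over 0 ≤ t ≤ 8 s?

Distance (not displacement) is the total path length: add the absolute areas under v-t.
0–5 s: |-5| × 5 = 25 m
5–7 s: |-4| × 2 = 8 m
7–8 s: |10| × 1 = 10 m
Total distance = 43 m

43 m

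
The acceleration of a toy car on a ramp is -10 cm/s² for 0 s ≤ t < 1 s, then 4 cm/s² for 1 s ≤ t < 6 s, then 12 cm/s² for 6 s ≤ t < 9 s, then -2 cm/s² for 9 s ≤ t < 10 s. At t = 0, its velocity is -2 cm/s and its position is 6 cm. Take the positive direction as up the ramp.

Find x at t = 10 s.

On each constant-a segment, Δv = aΔt and Δx = v₀Δt + ½aΔt²; chain segment to segment.
0–1 s: v starts -2 cm/s; Δx = -2·1 + ½·-10·1² = -7 cm; v ends -12 cm/s.
1–6 s: v starts -12 cm/s; Δx = -12·5 + ½·4·5² = -10 cm; v ends 8 cm/s.
6–9 s: v starts 8 cm/s; Δx = 8·3 + ½·12·3² = 78 cm; v ends 44 cm/s.
9–10 s: v starts 44 cm/s; Δx = 44·1 + ½·-2·1² = 43 cm; v ends 42 cm/s.
x(10) = 6 + Σ Δx = 110 cm.

110 cm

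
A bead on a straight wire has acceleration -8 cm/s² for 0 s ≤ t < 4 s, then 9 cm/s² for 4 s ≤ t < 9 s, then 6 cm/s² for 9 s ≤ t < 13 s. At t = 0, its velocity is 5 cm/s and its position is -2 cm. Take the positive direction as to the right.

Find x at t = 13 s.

51.5 cm

On each constant-a segment, Δv = aΔt and Δx = v₀Δt + ½aΔt²; chain segment to segment.
0–4 s: v starts 5 cm/s; Δx = 5·4 + ½·-8·4² = -44 cm; v ends -27 cm/s.
4–9 s: v starts -27 cm/s; Δx = -27·5 + ½·9·5² = -22.5 cm; v ends 18 cm/s.
9–13 s: v starts 18 cm/s; Δx = 18·4 + ½·6·4² = 120 cm; v ends 42 cm/s.
x(13) = -2 + Σ Δx = 51.5 cm.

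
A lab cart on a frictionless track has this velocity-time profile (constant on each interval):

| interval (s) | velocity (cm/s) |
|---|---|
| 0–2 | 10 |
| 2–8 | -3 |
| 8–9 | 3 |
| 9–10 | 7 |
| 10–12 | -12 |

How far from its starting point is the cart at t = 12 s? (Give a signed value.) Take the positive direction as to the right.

-12 cm

Displacement is the signed area under the v-t curve.
0–2 s: 10 × 2 = 20 cm
2–8 s: -3 × 6 = -18 cm
8–9 s: 3 × 1 = 3 cm
9–10 s: 7 × 1 = 7 cm
10–12 s: -12 × 2 = -24 cm
Net displacement = -12 cm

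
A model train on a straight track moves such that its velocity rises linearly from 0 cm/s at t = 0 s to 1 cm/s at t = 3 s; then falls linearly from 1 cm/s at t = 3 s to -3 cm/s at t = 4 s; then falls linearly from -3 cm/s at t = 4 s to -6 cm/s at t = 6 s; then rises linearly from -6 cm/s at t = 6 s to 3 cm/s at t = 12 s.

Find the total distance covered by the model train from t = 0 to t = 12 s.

26.75 cm

Distance (not displacement) is the total path length: add the absolute areas under v-t.
0–3 s: |½(0 + 1)(3)| = 1.5 cm
3–4 s: v = 0 at t = 3.25 s; triangle areas 0.125 + 1.125 = 1.25 cm
4–6 s: |½(-3 + -6)(2)| = 9 cm
6–12 s: v = 0 at t = 10 s; triangle areas 12 + 3 = 15 cm
Total distance = 26.75 cm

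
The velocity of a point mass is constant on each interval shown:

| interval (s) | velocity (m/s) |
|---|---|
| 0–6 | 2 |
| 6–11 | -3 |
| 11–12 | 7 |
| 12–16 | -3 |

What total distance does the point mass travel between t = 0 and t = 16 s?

46 m

Distance (not displacement) is the total path length: add the absolute areas under v-t.
0–6 s: |2| × 6 = 12 m
6–11 s: |-3| × 5 = 15 m
11–12 s: |7| × 1 = 7 m
12–16 s: |-3| × 4 = 12 m
Total distance = 46 m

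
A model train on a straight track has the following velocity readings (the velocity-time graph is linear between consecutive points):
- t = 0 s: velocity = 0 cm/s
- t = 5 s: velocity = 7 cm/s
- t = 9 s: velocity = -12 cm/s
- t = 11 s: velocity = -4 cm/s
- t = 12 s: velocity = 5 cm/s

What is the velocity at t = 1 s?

On 0–5 s the graph is linear from 0 to 7 cm/s: v(1) = 0 + (7 − 0)·(1 − 0)/(5 − 0) = 1.4 cm/s.

1.4 cm/s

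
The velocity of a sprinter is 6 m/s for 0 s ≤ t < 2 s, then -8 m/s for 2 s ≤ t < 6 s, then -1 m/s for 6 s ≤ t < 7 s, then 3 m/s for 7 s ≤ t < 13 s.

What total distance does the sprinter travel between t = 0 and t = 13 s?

Distance (not displacement) is the total path length: add the absolute areas under v-t.
0–2 s: |6| × 2 = 12 m
2–6 s: |-8| × 4 = 32 m
6–7 s: |-1| × 1 = 1 m
7–13 s: |3| × 6 = 18 m
Total distance = 63 m

63 m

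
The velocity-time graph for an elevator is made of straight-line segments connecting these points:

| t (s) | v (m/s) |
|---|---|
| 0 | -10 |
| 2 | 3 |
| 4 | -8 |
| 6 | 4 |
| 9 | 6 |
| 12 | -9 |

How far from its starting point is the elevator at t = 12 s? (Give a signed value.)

Displacement is the signed area under the v-t curve.
0–2 s: ½(-10 + 3)(2) = -7 m
2–4 s: ½(3 + -8)(2) = -5 m
4–6 s: ½(-8 + 4)(2) = -4 m
6–9 s: ½(4 + 6)(3) = 15 m
9–12 s: ½(6 + -9)(3) = -4.5 m
Net displacement = -5.5 m

-5.5 m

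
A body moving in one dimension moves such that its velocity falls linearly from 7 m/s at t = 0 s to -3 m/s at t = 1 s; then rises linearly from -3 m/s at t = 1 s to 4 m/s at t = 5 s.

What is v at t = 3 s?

On 1–5 s the graph is linear from -3 to 4 m/s: v(3) = -3 + (4 − -3)·(3 − 1)/(5 − 1) = 0.5 m/s.

0.5 m/s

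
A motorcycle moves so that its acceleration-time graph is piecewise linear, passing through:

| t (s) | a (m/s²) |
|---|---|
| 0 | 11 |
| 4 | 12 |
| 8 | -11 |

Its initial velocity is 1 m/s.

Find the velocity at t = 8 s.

Δv equals the area under the a-t graph; then v = v₀ + Δv.
0–4 s: ½(11 + 12)(4) = 46 m/s
4–8 s: ½(12 + -11)(4) = 2 m/s
Δv = 48 m/s, so v(8) = 1 + (48) = 49 m/s.

49 m/s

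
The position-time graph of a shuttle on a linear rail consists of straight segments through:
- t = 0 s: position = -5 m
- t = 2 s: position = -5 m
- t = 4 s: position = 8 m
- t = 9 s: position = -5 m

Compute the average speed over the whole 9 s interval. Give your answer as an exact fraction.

26/9 m/s

Average speed = (total path length)/(elapsed time); on a piecewise-linear x-t graph the path length is Σ|Δx|.
0–2 s: |Δx| = |-5 − -5| = 0 m
2–4 s: |Δx| = |8 − -5| = 13 m
4–9 s: |Δx| = |-5 − 8| = 13 m
Total path = 26 m; average speed = 26/9 = 26/9 m/s.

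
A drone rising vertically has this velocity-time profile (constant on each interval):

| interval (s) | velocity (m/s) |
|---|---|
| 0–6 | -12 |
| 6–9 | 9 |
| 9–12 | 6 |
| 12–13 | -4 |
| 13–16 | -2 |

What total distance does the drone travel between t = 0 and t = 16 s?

127 m

Distance (not displacement) is the total path length: add the absolute areas under v-t.
0–6 s: |-12| × 6 = 72 m
6–9 s: |9| × 3 = 27 m
9–12 s: |6| × 3 = 18 m
12–13 s: |-4| × 1 = 4 m
13–16 s: |-2| × 3 = 6 m
Total distance = 127 m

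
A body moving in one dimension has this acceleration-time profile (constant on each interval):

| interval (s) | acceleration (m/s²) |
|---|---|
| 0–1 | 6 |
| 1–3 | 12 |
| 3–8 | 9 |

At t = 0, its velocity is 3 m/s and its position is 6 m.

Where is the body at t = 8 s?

On each constant-a segment, Δv = aΔt and Δx = v₀Δt + ½aΔt²; chain segment to segment.
0–1 s: v starts 3 m/s; Δx = 3·1 + ½·6·1² = 6 m; v ends 9 m/s.
1–3 s: v starts 9 m/s; Δx = 9·2 + ½·12·2² = 42 m; v ends 33 m/s.
3–8 s: v starts 33 m/s; Δx = 33·5 + ½·9·5² = 277.5 m; v ends 78 m/s.
x(8) = 6 + Σ Δx = 331.5 m.

331.5 m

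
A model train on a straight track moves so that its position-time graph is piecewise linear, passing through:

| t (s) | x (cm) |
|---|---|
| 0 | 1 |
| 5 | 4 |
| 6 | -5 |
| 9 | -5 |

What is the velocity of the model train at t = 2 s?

Velocity is the slope of the x-t graph on 0–5 s: (4 − 1)/(5 − 0) = 0.6 cm/s.

0.6 cm/s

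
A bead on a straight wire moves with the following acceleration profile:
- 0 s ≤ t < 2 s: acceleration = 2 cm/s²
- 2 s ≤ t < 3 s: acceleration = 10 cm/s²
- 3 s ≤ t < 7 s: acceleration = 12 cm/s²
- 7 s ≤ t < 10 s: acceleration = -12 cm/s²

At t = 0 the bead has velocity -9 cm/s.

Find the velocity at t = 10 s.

Δv equals the area under the a-t graph; then v = v₀ + Δv.
0–2 s: 2 × 2 = 4 cm/s
2–3 s: 10 × 1 = 10 cm/s
3–7 s: 12 × 4 = 48 cm/s
7–10 s: -12 × 3 = -36 cm/s
Δv = 26 cm/s, so v(10) = -9 + (26) = 17 cm/s.

17 cm/s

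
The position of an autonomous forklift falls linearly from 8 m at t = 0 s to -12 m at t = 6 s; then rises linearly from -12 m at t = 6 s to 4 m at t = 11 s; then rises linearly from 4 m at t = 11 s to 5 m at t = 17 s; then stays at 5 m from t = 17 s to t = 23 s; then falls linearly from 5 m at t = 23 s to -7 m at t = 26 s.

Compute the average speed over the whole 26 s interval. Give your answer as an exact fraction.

Average speed = (total path length)/(elapsed time); on a piecewise-linear x-t graph the path length is Σ|Δx|.
0–6 s: |Δx| = |-12 − 8| = 20 m
6–11 s: |Δx| = |4 − -12| = 16 m
11–17 s: |Δx| = |5 − 4| = 1 m
17–23 s: |Δx| = |5 − 5| = 0 m
23–26 s: |Δx| = |-7 − 5| = 12 m
Total path = 49 m; average speed = 49/26 = 49/26 m/s.

49/26 m/s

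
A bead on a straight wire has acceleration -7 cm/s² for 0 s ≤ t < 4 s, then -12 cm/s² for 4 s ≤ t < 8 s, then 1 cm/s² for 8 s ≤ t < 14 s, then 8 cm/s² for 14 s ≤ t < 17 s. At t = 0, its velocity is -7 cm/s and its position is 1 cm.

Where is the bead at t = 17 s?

On each constant-a segment, Δv = aΔt and Δx = v₀Δt + ½aΔt²; chain segment to segment.
0–4 s: v starts -7 cm/s; Δx = -7·4 + ½·-7·4² = -84 cm; v ends -35 cm/s.
4–8 s: v starts -35 cm/s; Δx = -35·4 + ½·-12·4² = -236 cm; v ends -83 cm/s.
8–14 s: v starts -83 cm/s; Δx = -83·6 + ½·1·6² = -480 cm; v ends -77 cm/s.
14–17 s: v starts -77 cm/s; Δx = -77·3 + ½·8·3² = -195 cm; v ends -53 cm/s.
x(17) = 1 + Σ Δx = -994 cm.

-994 cm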